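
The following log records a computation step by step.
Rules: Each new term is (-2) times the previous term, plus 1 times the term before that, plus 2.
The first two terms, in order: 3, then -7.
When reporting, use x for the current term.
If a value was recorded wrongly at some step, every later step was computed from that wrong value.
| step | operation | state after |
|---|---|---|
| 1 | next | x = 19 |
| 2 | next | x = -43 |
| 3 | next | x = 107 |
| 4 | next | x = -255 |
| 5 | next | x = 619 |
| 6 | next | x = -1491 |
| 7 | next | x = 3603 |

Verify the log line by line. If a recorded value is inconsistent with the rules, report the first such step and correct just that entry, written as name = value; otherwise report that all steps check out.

no error

1. x = -2*(-7) + (1)*(3) + (2) = 19 (in agreement)
2. x = -2*(19) + (1)*(-7) + (2) = -43 (no discrepancy)
3. x = -2*(-43) + (1)*(19) + (2) = 107 (same as recorded)
4. x = -2*(107) + (1)*(-43) + (2) = -255 (exactly as logged)
5. x = -2*(-255) + (1)*(107) + (2) = 619 (confirmed correct)
6. x = -2*(619) + (1)*(-255) + (2) = -1491 (no discrepancy)
7. x = -2*(-1491) + (1)*(619) + (2) = 3603 (agrees with the log)
All steps check out; nothing to correct.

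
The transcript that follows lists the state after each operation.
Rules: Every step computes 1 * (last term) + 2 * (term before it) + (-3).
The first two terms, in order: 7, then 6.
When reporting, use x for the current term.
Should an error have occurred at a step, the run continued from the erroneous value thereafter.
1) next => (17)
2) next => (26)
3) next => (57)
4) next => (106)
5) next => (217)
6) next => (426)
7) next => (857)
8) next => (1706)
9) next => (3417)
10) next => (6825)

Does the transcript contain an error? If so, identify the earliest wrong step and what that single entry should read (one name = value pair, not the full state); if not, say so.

step 10, x = 6826

Step 1: x = 1*(6) + (2)*(7) + (-3) = 17 — checks out.
Step 2: x = 1*(17) + (2)*(6) + (-3) = 26 — agrees with the transcript.
Step 3: x = 1*(26) + (2)*(17) + (-3) = 57 — checks out.
Step 4: x = 1*(57) + (2)*(26) + (-3) = 106 — exactly as logged.
Step 5: x = 1*(106) + (2)*(57) + (-3) = 217 — verified.
Step 6: x = 1*(217) + (2)*(106) + (-3) = 426 — matches.
Step 7: x = 1*(426) + (2)*(217) + (-3) = 857 — same as recorded.
Step 8: x = 1*(857) + (2)*(426) + (-3) = 1706 — verified.
Step 9: x = 1*(1706) + (2)*(857) + (-3) = 3417 — verified.
Step 10: x = 1*(3417) + (2)*(1706) + (-3) = 6826 — the recorded entry deviates here.
First incorrect step: 10; the correct value is x = 6826.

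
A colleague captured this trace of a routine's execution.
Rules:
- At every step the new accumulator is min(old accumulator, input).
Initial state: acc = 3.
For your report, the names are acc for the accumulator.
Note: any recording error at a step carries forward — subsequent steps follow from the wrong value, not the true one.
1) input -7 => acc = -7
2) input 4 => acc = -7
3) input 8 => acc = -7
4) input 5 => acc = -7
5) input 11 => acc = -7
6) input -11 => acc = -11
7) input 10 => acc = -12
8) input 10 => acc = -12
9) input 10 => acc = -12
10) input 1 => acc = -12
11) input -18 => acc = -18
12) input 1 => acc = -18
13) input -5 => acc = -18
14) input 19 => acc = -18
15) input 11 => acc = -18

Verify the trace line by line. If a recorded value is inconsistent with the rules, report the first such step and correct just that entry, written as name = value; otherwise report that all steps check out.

Step 1: acc = min(3, -7) = -7 — consistent with the trace.
Step 2: acc = min(-7, 4) = -7 — checks out.
Step 3: acc = min(-7, 8) = -7 — no discrepancy.
Step 4: acc = min(-7, 5) = -7 — matches.
Step 5: acc = min(-7, 11) = -7 — no discrepancy.
Step 6: acc = min(-7, -11) = -11 — same as recorded.
Step 7: acc = min(-11, 10) = -11 — the trace disagrees here.
The earliest wrong entry is at step 7: it should read acc = -11.

step 7, acc = -11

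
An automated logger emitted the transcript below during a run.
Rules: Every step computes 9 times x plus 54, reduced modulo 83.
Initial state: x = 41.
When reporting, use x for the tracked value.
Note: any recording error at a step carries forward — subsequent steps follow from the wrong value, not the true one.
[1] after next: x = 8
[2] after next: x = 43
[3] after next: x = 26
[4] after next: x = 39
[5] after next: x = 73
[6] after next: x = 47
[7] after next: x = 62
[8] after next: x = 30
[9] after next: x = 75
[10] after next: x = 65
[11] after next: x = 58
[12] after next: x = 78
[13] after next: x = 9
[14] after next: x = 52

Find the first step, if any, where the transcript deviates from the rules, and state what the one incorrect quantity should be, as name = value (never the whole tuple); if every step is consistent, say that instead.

step 1: x = (9*41 + 54) mod 83 = 8 -> matches
step 2: x = (9*8 + 54) mod 83 = 43 -> agrees with the transcript
step 3: x = (9*43 + 54) mod 83 = 26 -> checks out
step 4: x = (9*26 + 54) mod 83 = 39 -> no discrepancy
step 5: x = (9*39 + 54) mod 83 = 73 -> matches
step 6: x = (9*73 + 54) mod 83 = 47 -> same as recorded
step 7: x = (9*47 + 54) mod 83 = 62 -> checks out
step 8: x = (9*62 + 54) mod 83 = 31 -> the recorded entry deviates here
First deviation found at step 8; the corrected entry is x = 31.

step 8, x = 31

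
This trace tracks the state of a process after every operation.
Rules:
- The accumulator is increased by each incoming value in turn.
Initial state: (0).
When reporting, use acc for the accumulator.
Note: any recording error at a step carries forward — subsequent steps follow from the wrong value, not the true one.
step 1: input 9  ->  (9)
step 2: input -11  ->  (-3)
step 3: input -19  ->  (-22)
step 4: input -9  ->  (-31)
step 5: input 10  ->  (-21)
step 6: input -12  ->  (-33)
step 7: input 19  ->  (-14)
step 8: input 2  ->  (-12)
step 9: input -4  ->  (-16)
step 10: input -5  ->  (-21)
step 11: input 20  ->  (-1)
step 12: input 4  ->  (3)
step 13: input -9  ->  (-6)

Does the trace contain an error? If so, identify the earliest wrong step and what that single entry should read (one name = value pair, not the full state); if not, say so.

step 1: acc = 0 + 9 = 9 -> verified
step 2: acc = 9 + -11 = -2 -> the trace has a different value
First deviation found at step 2; the corrected entry is acc = -2.

step 2, acc = -2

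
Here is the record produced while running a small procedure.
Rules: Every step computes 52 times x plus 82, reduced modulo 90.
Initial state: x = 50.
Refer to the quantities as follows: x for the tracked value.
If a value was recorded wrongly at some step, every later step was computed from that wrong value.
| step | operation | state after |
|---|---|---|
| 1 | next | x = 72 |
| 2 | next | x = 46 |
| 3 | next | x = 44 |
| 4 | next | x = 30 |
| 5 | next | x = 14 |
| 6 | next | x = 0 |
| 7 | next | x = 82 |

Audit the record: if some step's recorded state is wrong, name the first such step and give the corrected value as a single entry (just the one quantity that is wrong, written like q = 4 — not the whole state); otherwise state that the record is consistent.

1. x = (52*50 + 82) mod 90 = 72 (consistent with the record)
2. x = (52*72 + 82) mod 90 = 46 (checks out)
3. x = (52*46 + 82) mod 90 = 44 (exactly as logged)
4. x = (52*44 + 82) mod 90 = 30 (matches)
5. x = (52*30 + 82) mod 90 = 22 (this is not what the record shows)
First incorrect step: 5; the correct value is x = 22.

step 5, x = 22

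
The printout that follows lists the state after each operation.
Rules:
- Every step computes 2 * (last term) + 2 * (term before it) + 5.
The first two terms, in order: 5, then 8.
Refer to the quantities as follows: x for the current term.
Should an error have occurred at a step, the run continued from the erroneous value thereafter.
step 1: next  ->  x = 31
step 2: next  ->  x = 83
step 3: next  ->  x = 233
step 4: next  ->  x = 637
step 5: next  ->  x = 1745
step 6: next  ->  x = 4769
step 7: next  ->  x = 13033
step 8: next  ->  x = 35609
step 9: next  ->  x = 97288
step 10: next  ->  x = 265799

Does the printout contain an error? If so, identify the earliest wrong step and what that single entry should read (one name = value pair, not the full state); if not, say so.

1. x = 2*(8) + (2)*(5) + (5) = 31 (consistent with the printout)
2. x = 2*(31) + (2)*(8) + (5) = 83 (in agreement)
3. x = 2*(83) + (2)*(31) + (5) = 233 (agrees with the printout)
4. x = 2*(233) + (2)*(83) + (5) = 637 (confirmed correct)
5. x = 2*(637) + (2)*(233) + (5) = 1745 (agrees with the printout)
6. x = 2*(1745) + (2)*(637) + (5) = 4769 (checks out)
7. x = 2*(4769) + (2)*(1745) + (5) = 13033 (verified)
8. x = 2*(13033) + (2)*(4769) + (5) = 35609 (consistent with the printout)
9. x = 2*(35609) + (2)*(13033) + (5) = 97289 (a discrepancy with the printout)
Conclusion: step 9 carries the first error; the entry should be x = 97289.

step 9, x = 97289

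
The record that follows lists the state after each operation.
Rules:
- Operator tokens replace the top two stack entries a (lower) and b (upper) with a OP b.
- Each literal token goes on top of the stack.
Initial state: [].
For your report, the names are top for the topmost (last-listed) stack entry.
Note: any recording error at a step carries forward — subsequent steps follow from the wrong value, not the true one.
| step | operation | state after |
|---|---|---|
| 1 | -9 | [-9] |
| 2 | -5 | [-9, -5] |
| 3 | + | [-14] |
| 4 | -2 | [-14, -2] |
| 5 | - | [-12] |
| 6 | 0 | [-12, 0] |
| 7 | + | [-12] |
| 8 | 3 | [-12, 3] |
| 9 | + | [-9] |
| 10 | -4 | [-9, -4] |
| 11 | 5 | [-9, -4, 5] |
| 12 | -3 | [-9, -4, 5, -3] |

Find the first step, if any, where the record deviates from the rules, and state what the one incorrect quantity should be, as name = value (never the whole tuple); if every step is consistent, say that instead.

no error

Step 1: push -9: top = -9 — checks out.
Step 2: push -5: top = -5 — checks out.
Step 3: -9 + -5 = -14 — confirmed correct.
Step 4: push -2: top = -2 — consistent with the record.
Step 5: -14 - -2 = -12 — exactly as logged.
Step 6: push 0: top = 0 — verified.
Step 7: -12 + 0 = -12 — matches.
Step 8: push 3: top = 3 — consistent with the record.
Step 9: -12 + 3 = -9 — checks out.
Step 10: push -4: top = -4 — agrees with the record.
Step 11: push 5: top = 5 — no discrepancy.
Step 12: push -3: top = -3 — in agreement.
All entries verified; no error found.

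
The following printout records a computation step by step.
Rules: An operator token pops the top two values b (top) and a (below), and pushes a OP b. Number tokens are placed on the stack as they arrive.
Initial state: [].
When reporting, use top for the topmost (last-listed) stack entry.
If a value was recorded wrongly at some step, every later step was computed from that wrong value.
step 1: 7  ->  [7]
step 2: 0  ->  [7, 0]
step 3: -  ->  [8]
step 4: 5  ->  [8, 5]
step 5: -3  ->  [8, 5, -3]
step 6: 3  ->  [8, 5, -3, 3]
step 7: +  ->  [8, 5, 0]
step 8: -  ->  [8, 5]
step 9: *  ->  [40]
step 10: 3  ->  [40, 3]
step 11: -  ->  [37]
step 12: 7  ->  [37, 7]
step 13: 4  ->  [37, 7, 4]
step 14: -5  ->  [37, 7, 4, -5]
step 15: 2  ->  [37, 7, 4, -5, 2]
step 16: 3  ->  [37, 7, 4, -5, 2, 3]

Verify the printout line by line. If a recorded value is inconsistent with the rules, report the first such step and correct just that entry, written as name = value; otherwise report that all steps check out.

step 3, top = 7

Recomputing the run from the initial state:
step 1: [7]
step 2: [7, 0]
step 3: [7]
step 4: [7, 5]
step 5: [7, 5, -3]
step 6: [7, 5, -3, 3]
step 7: [7, 5, 0]
step 8: [7, 5]
step 9: [35]
step 10: [35, 3]
step 11: [32]
step 12: [32, 7]
step 13: [32, 7, 4]
step 14: [32, 7, 4, -5]
step 15: [32, 7, 4, -5, 2]
step 16: [32, 7, 4, -5, 2, 3]
The first disagreement with the printout is at step 3, where the value should be top = 7.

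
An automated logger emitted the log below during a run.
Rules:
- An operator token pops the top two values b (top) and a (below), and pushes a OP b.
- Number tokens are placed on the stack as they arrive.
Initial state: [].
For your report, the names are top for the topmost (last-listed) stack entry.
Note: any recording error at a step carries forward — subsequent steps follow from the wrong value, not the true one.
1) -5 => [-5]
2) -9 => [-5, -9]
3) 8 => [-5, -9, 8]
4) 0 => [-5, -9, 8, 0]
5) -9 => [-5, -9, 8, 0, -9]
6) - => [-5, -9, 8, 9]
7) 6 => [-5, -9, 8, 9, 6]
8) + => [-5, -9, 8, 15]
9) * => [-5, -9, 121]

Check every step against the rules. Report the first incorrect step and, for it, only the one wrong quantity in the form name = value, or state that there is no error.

step 1: push -5: top = -5 -> no discrepancy
step 2: push -9: top = -9 -> in agreement
step 3: push 8: top = 8 -> verified
step 4: push 0: top = 0 -> same as recorded
step 5: push -9: top = -9 -> confirmed correct
step 6: 0 - -9 = 9 -> agrees with the log
step 7: push 6: top = 6 -> matches
step 8: 9 + 6 = 15 -> verified
step 9: 8 * 15 = 120 -> the log has a different value
First incorrect step: 9; the correct value is top = 120.

step 9, top = 120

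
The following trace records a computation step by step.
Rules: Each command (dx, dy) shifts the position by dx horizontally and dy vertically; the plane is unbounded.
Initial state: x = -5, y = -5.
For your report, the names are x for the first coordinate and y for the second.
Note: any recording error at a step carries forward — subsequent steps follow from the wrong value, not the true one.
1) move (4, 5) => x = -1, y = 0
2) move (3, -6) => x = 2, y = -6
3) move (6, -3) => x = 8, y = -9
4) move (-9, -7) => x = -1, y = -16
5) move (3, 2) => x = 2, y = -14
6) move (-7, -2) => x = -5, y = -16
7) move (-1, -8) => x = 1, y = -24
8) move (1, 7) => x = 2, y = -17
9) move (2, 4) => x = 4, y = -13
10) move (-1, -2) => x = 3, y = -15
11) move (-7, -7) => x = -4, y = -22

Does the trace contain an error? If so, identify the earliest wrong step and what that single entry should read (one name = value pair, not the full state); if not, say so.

step 7, x = -6

step 1: x = -5 + (4) = -1, y = -5 + (5) = 0 -> no discrepancy
step 2: x = -1 + (3) = 2, y = 0 + (-6) = -6 -> same as recorded
step 3: x = 2 + (6) = 8, y = -6 + (-3) = -9 -> exactly as logged
step 4: x = 8 + (-9) = -1, y = -9 + (-7) = -16 -> exactly as logged
step 5: x = -1 + (3) = 2, y = -16 + (2) = -14 -> confirmed correct
step 6: x = 2 + (-7) = -5, y = -14 + (-2) = -16 -> no discrepancy
step 7: x = -5 + (-1) = -6, y = -16 + (-8) = -24 -> the entry is off here
The earliest wrong entry is at step 7: it should read x = -6.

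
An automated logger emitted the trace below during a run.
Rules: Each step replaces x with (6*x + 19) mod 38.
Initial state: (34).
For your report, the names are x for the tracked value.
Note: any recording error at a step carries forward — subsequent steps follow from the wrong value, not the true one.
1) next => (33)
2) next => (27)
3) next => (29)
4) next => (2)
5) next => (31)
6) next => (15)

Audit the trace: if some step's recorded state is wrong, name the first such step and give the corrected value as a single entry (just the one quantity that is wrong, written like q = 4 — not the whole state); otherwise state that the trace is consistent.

step 1: x = (6*34 + 19) mod 38 = 33 -> in agreement
step 2: x = (6*33 + 19) mod 38 = 27 -> no discrepancy
step 3: x = (6*27 + 19) mod 38 = 29 -> confirmed correct
step 4: x = (6*29 + 19) mod 38 = 3 -> a discrepancy with the trace
That makes step 4 the first incorrect line — x = 3 is what it should show.

step 4, x = 3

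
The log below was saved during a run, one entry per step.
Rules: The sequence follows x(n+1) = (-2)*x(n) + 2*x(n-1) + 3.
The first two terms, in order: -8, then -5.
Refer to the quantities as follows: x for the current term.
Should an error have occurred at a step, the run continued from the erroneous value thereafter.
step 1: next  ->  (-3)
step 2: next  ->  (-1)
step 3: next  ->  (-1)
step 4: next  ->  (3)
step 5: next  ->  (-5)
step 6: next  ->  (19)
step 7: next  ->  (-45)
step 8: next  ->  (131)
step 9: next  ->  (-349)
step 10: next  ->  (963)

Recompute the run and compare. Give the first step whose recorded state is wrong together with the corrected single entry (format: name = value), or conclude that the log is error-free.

Recomputing the run from the initial state:
step 1: x = -3
step 2: x = -1
step 3: x = -1
step 4: x = 3
step 5: x = -5
step 6: x = 19
step 7: x = -45
step 8: x = 131
step 9: x = -349
step 10: x = 963
This matches the log at every step.

no error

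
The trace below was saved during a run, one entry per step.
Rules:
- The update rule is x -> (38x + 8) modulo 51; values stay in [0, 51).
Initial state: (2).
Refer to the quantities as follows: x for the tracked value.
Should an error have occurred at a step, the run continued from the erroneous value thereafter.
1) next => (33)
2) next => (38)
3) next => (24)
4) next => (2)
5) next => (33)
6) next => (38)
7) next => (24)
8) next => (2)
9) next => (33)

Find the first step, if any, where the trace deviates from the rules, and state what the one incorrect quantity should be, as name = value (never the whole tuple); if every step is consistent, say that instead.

no error

Step 1: x = (38*2 + 8) mod 51 = 33 — confirmed correct.
Step 2: x = (38*33 + 8) mod 51 = 38 — consistent with the trace.
Step 3: x = (38*38 + 8) mod 51 = 24 — consistent with the trace.
Step 4: x = (38*24 + 8) mod 51 = 2 — agrees with the trace.
Step 5: x = (38*2 + 8) mod 51 = 33 — in agreement.
Step 6: x = (38*33 + 8) mod 51 = 38 — same as recorded.
Step 7: x = (38*38 + 8) mod 51 = 24 — exactly as logged.
Step 8: x = (38*24 + 8) mod 51 = 2 — verified.
Step 9: x = (38*2 + 8) mod 51 = 33 — agrees with the trace.
All steps check out; nothing to correct.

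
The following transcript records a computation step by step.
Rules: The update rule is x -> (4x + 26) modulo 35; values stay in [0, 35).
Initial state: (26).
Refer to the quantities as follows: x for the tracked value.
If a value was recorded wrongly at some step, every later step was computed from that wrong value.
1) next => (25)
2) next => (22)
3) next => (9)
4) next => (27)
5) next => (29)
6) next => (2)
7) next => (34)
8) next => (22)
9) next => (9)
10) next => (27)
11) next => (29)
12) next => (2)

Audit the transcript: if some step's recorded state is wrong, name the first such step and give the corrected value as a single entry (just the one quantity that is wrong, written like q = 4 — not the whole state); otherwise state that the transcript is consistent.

step 1: x = (4*26 + 26) mod 35 = 25 -> in agreement
step 2: x = (4*25 + 26) mod 35 = 21 -> a discrepancy with the transcript
First deviation found at step 2; the corrected entry is x = 21.

step 2, x = 21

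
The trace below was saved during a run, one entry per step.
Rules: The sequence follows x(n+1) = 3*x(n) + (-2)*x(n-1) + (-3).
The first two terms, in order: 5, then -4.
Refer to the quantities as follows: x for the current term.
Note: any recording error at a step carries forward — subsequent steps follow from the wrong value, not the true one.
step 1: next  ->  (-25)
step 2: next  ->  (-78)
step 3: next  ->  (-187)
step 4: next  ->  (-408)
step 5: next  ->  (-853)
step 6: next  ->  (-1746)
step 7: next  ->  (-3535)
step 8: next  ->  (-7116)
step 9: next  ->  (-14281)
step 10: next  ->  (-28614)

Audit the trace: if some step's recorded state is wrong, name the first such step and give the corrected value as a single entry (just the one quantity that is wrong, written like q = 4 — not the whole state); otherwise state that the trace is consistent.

Recomputing the run from the initial state:
step 1: x = -25
step 2: x = -70
step 3: x = -163
step 4: x = -352
step 5: x = -733
step 6: x = -1498
step 7: x = -3031
step 8: x = -6100
step 9: x = -12241
step 10: x = -24526
The first disagreement with the trace is at step 2, where the value should be x = -70.

step 2, x = -70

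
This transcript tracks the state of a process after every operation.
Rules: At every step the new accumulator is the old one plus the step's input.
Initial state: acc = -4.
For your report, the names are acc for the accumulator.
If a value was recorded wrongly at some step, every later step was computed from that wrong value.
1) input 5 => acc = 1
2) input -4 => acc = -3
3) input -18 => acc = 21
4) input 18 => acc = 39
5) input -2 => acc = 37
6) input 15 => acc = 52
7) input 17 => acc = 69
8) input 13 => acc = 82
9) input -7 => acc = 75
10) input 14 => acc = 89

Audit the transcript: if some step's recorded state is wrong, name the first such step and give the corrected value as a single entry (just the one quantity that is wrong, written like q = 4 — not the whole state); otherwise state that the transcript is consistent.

step 1: acc = -4 + 5 = 1 -> verified
step 2: acc = 1 + -4 = -3 -> exactly as logged
step 3: acc = -3 + -18 = -21 -> not what was recorded
Conclusion: step 3 carries the first error; the entry should be acc = -21.

step 3, acc = -21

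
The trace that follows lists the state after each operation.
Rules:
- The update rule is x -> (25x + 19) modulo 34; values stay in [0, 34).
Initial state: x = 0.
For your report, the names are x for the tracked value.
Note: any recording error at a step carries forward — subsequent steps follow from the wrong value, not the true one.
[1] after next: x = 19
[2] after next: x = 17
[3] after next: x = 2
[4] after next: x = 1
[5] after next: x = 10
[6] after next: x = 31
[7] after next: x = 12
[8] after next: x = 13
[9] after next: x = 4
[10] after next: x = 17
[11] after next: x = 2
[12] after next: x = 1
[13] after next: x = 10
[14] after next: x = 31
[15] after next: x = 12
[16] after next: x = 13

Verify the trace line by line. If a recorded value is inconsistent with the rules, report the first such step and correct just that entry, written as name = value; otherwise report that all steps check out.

step 2, x = 18

step 1: x = (25*0 + 19) mod 34 = 19 -> exactly as logged
step 2: x = (25*19 + 19) mod 34 = 18 -> a discrepancy with the trace
First deviation found at step 2; the corrected entry is x = 18.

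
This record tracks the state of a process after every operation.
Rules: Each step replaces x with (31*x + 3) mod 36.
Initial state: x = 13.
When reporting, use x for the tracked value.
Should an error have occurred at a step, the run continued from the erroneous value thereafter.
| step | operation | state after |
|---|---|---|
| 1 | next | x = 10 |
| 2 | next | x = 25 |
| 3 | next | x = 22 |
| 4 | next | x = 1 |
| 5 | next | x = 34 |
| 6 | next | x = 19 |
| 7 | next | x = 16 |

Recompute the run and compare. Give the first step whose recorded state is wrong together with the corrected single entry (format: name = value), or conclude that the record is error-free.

step 6, x = 13

Recomputing the run from the initial state:
step 1: x = 10
step 2: x = 25
step 3: x = 22
step 4: x = 1
step 5: x = 34
step 6: x = 13
step 7: x = 10
The first disagreement with the record is at step 6, where the value should be x = 13.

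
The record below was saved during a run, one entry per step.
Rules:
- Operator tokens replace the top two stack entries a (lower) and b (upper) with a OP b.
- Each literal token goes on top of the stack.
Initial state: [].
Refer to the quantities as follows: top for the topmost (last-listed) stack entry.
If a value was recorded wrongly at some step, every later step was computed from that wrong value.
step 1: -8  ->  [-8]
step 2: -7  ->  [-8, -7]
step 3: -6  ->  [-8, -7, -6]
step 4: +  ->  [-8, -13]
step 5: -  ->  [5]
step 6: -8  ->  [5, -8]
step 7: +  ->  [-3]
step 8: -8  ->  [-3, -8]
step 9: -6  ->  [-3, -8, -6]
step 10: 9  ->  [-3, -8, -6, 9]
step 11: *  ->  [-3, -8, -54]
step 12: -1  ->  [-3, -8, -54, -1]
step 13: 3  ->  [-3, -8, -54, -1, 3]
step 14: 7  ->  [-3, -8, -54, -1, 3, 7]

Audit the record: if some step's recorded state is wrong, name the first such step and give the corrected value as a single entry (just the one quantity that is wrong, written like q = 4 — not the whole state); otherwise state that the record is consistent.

1. push -8: top = -8 (same as recorded)
2. push -7: top = -7 (verified)
3. push -6: top = -6 (no discrepancy)
4. -7 + -6 = -13 (checks out)
5. -8 - -13 = 5 (no discrepancy)
6. push -8: top = -8 (no discrepancy)
7. 5 + -8 = -3 (verified)
8. push -8: top = -8 (exactly as logged)
9. push -6: top = -6 (agrees with the record)
10. push 9: top = 9 (no discrepancy)
11. -6 * 9 = -54 (checks out)
12. push -1: top = -1 (matches)
13. push 3: top = 3 (confirmed correct)
14. push 7: top = 7 (checks out)
The whole run recomputes cleanly — no discrepancies.

no error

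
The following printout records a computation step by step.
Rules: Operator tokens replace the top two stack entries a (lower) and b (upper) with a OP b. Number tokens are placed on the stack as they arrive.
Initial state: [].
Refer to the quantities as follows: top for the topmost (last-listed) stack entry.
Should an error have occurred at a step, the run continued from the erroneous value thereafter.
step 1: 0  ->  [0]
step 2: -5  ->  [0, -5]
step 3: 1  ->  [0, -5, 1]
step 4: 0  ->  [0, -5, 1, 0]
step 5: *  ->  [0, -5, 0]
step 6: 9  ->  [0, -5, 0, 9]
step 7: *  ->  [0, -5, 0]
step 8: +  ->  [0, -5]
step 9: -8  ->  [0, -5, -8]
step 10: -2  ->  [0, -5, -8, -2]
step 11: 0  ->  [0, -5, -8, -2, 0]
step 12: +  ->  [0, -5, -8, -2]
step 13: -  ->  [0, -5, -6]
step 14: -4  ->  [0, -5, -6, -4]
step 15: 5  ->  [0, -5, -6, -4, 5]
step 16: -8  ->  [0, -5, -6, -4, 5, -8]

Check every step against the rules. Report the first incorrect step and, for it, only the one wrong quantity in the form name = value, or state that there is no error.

no error

Recomputing the run from the initial state:
step 1: [0]
step 2: [0, -5]
step 3: [0, -5, 1]
step 4: [0, -5, 1, 0]
step 5: [0, -5, 0]
step 6: [0, -5, 0, 9]
step 7: [0, -5, 0]
step 8: [0, -5]
step 9: [0, -5, -8]
step 10: [0, -5, -8, -2]
step 11: [0, -5, -8, -2, 0]
step 12: [0, -5, -8, -2]
step 13: [0, -5, -6]
step 14: [0, -5, -6, -4]
step 15: [0, -5, -6, -4, 5]
step 16: [0, -5, -6, -4, 5, -8]
This matches the printout at every step.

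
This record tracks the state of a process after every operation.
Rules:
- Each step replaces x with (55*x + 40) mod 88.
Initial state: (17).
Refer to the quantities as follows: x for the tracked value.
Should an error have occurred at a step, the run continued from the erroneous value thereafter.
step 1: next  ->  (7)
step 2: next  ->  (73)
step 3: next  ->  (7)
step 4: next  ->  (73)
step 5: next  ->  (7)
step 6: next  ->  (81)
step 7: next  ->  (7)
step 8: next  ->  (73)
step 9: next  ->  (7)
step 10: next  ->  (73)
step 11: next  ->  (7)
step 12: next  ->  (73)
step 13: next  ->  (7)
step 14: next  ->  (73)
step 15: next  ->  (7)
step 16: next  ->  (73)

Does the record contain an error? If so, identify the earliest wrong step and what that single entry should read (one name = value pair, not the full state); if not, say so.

step 6, x = 73

step 1: x = (55*17 + 40) mod 88 = 7 -> verified
step 2: x = (55*7 + 40) mod 88 = 73 -> exactly as logged
step 3: x = (55*73 + 40) mod 88 = 7 -> agrees with the record
step 4: x = (55*7 + 40) mod 88 = 73 -> same as recorded
step 5: x = (55*73 + 40) mod 88 = 7 -> same as recorded
step 6: x = (55*7 + 40) mod 88 = 73 -> the record disagrees here
First incorrect step: 6; the correct value is x = 73.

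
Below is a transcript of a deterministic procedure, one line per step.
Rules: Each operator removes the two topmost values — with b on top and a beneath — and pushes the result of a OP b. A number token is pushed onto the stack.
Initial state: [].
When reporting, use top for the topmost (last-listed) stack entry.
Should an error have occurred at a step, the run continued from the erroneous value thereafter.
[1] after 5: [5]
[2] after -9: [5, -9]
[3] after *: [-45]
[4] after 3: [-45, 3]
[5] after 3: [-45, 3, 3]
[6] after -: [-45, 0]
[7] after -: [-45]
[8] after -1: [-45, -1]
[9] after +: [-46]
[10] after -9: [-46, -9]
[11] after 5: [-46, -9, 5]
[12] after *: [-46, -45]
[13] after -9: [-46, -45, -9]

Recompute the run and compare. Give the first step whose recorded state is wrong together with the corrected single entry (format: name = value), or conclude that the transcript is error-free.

no error

Recomputing the run from the initial state:
step 1: [5]
step 2: [5, -9]
step 3: [-45]
step 4: [-45, 3]
step 5: [-45, 3, 3]
step 6: [-45, 0]
step 7: [-45]
step 8: [-45, -1]
step 9: [-46]
step 10: [-46, -9]
step 11: [-46, -9, 5]
step 12: [-46, -45]
step 13: [-46, -45, -9]
This matches the transcript at every step.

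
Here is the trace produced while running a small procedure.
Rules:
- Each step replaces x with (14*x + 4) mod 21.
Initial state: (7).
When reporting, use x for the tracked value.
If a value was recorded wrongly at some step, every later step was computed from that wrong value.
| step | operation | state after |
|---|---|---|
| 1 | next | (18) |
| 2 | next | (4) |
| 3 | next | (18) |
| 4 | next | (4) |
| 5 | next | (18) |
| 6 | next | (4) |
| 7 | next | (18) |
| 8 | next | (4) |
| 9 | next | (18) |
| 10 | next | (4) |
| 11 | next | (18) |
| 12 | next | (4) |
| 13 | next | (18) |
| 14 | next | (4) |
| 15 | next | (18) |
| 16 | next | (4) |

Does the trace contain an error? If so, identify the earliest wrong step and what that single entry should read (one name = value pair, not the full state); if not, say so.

no error

step 1: x = (14*7 + 4) mod 21 = 18 -> in agreement
step 2: x = (14*18 + 4) mod 21 = 4 -> no discrepancy
step 3: x = (14*4 + 4) mod 21 = 18 -> confirmed correct
step 4: x = (14*18 + 4) mod 21 = 4 -> in agreement
step 5: x = (14*4 + 4) mod 21 = 18 -> consistent with the trace
step 6: x = (14*18 + 4) mod 21 = 4 -> confirmed correct
step 7: x = (14*4 + 4) mod 21 = 18 -> matches
step 8: x = (14*18 + 4) mod 21 = 4 -> matches
step 9: x = (14*4 + 4) mod 21 = 18 -> agrees with the trace
step 10: x = (14*18 + 4) mod 21 = 4 -> no discrepancy
step 11: x = (14*4 + 4) mod 21 = 18 -> same as recorded
step 12: x = (14*18 + 4) mod 21 = 4 -> consistent with the trace
step 13: x = (14*4 + 4) mod 21 = 18 -> matches
step 14: x = (14*18 + 4) mod 21 = 4 -> checks out
step 15: x = (14*4 + 4) mod 21 = 18 -> no discrepancy
step 16: x = (14*18 + 4) mod 21 = 4 -> same as recorded
Every step is consistent.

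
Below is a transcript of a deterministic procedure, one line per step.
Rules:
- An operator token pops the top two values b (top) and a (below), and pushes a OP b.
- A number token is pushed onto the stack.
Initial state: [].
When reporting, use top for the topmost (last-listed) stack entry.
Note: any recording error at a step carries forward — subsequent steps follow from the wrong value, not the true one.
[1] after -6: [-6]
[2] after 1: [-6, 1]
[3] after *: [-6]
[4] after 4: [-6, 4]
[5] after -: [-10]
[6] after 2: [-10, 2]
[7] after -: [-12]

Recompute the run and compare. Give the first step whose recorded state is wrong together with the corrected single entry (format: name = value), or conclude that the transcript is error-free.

step 1: push -6: top = -6 -> agrees with the transcript
step 2: push 1: top = 1 -> agrees with the transcript
step 3: -6 * 1 = -6 -> verified
step 4: push 4: top = 4 -> matches
step 5: -6 - 4 = -10 -> in agreement
step 6: push 2: top = 2 -> agrees with the transcript
step 7: -10 - 2 = -12 -> consistent with the transcript
All steps check out; nothing to correct.

no error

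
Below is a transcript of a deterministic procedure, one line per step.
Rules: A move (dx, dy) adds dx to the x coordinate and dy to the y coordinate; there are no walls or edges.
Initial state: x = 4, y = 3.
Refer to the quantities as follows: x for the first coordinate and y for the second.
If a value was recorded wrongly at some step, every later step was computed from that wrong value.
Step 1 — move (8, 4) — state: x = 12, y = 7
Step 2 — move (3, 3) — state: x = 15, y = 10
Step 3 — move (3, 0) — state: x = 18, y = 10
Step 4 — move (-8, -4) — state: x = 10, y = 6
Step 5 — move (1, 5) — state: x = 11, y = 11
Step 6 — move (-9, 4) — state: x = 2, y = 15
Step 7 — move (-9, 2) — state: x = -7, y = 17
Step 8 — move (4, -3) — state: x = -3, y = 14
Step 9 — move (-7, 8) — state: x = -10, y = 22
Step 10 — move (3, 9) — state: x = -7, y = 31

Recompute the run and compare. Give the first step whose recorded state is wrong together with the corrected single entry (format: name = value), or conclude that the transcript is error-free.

no error

step 1: x = 4 + (8) = 12, y = 3 + (4) = 7 -> same as recorded
step 2: x = 12 + (3) = 15, y = 7 + (3) = 10 -> confirmed correct
step 3: x = 15 + (3) = 18, y = 10 + (0) = 10 -> consistent with the transcript
step 4: x = 18 + (-8) = 10, y = 10 + (-4) = 6 -> in agreement
step 5: x = 10 + (1) = 11, y = 6 + (5) = 11 -> checks out
step 6: x = 11 + (-9) = 2, y = 11 + (4) = 15 -> checks out
step 7: x = 2 + (-9) = -7, y = 15 + (2) = 17 -> verified
step 8: x = -7 + (4) = -3, y = 17 + (-3) = 14 -> exactly as logged
step 9: x = -3 + (-7) = -10, y = 14 + (8) = 22 -> verified
step 10: x = -10 + (3) = -7, y = 22 + (9) = 31 -> same as recorded
All steps check out; nothing to correct.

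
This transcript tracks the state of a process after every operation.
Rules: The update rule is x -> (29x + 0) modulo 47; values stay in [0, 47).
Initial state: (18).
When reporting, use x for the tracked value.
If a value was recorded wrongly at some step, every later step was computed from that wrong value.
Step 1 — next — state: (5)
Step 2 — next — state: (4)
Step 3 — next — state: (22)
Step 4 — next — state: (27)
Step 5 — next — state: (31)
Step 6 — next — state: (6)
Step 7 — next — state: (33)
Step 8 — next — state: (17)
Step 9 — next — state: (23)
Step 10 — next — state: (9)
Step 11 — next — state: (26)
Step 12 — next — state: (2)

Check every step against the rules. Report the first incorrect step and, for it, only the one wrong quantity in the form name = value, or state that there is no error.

no error

Step 1: x = (29*18 + 0) mod 47 = 5 — confirmed correct.
Step 2: x = (29*5 + 0) mod 47 = 4 — matches.
Step 3: x = (29*4 + 0) mod 47 = 22 — exactly as logged.
Step 4: x = (29*22 + 0) mod 47 = 27 — agrees with the transcript.
Step 5: x = (29*27 + 0) mod 47 = 31 — no discrepancy.
Step 6: x = (29*31 + 0) mod 47 = 6 — exactly as logged.
Step 7: x = (29*6 + 0) mod 47 = 33 — checks out.
Step 8: x = (29*33 + 0) mod 47 = 17 — in agreement.
Step 9: x = (29*17 + 0) mod 47 = 23 — no discrepancy.
Step 10: x = (29*23 + 0) mod 47 = 9 — no discrepancy.
Step 11: x = (29*9 + 0) mod 47 = 26 — agrees with the transcript.
Step 12: x = (29*26 + 0) mod 47 = 2 — agrees with the transcript.
The recomputation confirms every line.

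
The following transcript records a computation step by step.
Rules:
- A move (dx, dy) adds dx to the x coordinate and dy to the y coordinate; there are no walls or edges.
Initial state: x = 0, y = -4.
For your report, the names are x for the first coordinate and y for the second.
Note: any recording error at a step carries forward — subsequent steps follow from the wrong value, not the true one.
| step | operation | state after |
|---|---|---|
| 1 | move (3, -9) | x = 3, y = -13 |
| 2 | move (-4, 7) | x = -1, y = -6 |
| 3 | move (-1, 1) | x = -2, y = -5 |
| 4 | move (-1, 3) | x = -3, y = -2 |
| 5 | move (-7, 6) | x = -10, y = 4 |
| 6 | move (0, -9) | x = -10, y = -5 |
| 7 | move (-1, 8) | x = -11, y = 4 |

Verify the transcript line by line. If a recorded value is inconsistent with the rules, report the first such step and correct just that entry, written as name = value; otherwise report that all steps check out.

step 7, y = 3

step 1: x = 0 + (3) = 3, y = -4 + (-9) = -13 -> checks out
step 2: x = 3 + (-4) = -1, y = -13 + (7) = -6 -> agrees with the transcript
step 3: x = -1 + (-1) = -2, y = -6 + (1) = -5 -> same as recorded
step 4: x = -2 + (-1) = -3, y = -5 + (3) = -2 -> same as recorded
step 5: x = -3 + (-7) = -10, y = -2 + (6) = 4 -> checks out
step 6: x = -10 + (0) = -10, y = 4 + (-9) = -5 -> exactly as logged
step 7: x = -10 + (-1) = -11, y = -5 + (8) = 3 -> first mismatch against the transcript
First incorrect step: 7; the correct value is y = 3.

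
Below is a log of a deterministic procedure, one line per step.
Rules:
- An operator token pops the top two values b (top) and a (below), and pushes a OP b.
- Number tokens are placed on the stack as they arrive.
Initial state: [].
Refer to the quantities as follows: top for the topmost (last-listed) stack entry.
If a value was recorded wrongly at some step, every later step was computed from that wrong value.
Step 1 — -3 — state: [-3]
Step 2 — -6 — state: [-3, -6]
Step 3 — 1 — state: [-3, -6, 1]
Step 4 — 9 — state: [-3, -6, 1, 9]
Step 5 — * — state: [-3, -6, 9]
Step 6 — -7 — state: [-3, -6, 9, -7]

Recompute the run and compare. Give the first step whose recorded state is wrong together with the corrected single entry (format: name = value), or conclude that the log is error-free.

no error

step 1: push -3: top = -3 -> confirmed correct
step 2: push -6: top = -6 -> in agreement
step 3: push 1: top = 1 -> no discrepancy
step 4: push 9: top = 9 -> agrees with the log
step 5: 1 * 9 = 9 -> checks out
step 6: push -7: top = -7 -> confirmed correct
The recomputation confirms every line.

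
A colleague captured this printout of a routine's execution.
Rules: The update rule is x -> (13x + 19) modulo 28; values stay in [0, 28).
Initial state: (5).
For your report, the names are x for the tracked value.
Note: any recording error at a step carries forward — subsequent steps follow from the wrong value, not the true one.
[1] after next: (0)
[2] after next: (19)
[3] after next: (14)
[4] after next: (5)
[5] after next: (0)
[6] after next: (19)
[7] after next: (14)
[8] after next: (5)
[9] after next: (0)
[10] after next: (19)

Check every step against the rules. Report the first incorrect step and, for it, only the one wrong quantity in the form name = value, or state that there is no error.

Recomputing the run from the initial state:
step 1: x = 0
step 2: x = 19
step 3: x = 14
step 4: x = 5
step 5: x = 0
step 6: x = 19
step 7: x = 14
step 8: x = 5
step 9: x = 0
step 10: x = 19
This matches the printout at every step.

no error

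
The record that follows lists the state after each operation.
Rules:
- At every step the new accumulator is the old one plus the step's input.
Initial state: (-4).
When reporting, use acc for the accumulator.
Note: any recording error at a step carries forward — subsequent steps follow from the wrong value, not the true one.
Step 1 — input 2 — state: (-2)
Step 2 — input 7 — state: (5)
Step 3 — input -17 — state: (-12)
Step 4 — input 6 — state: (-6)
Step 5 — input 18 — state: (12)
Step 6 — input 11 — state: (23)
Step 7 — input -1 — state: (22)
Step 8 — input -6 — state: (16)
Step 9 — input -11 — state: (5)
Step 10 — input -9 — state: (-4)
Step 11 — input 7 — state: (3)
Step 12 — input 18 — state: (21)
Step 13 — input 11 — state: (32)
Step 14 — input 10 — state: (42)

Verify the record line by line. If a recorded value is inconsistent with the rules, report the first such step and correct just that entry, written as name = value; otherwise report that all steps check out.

no error

Recomputing the run from the initial state:
step 1: acc = -2
step 2: acc = 5
step 3: acc = -12
step 4: acc = -6
step 5: acc = 12
step 6: acc = 23
step 7: acc = 22
step 8: acc = 16
step 9: acc = 5
step 10: acc = -4
step 11: acc = 3
step 12: acc = 21
step 13: acc = 32
step 14: acc = 42
This matches the record at every step.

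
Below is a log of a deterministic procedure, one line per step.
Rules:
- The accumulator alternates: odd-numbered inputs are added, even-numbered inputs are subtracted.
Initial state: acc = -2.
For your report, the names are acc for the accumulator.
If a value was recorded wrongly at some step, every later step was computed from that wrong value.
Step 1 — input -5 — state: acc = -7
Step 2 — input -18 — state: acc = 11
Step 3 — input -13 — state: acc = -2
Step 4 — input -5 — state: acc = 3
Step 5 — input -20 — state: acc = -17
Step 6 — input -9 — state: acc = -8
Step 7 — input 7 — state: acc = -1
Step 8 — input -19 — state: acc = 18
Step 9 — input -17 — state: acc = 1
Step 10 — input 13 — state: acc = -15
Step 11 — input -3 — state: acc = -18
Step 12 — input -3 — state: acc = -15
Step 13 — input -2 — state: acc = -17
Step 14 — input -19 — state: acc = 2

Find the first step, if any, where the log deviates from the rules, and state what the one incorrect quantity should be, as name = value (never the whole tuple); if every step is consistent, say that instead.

step 10, acc = -12

1. acc = -2 + -5 = -7 (verified)
2. acc = -7 - -18 = 11 (no discrepancy)
3. acc = 11 + -13 = -2 (no discrepancy)
4. acc = -2 - -5 = 3 (in agreement)
5. acc = 3 + -20 = -17 (same as recorded)
6. acc = -17 - -9 = -8 (no discrepancy)
7. acc = -8 + 7 = -1 (agrees with the log)
8. acc = -1 - -19 = 18 (agrees with the log)
9. acc = 18 + -17 = 1 (matches)
10. acc = 1 - 13 = -12 (this is not what the log shows)
First deviation found at step 10; the corrected entry is acc = -12.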